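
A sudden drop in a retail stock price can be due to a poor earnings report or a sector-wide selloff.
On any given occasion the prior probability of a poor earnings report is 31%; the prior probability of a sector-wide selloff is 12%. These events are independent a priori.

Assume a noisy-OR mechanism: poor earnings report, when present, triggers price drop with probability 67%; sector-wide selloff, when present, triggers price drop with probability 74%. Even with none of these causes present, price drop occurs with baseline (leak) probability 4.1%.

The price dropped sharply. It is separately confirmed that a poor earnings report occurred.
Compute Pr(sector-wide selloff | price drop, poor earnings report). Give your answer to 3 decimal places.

Under noisy-OR, P(price drop | causes) = 1 − (1−0.041)·∏(1−qᵢ) over the active causes.
Enumerate both values of sector-wide selloff and weight by the priors:
  P(price drop | poor earnings report) = 0.68353×0.88 + 0.917718×0.12
        = 0.601506 + 0.110126 = 0.711632
Configurations with sector-wide selloff contribute 0.110126, so
  P(sector-wide selloff | price drop, poor earnings report) = 0.110126 / 0.711632 ≈ 0.155

Pr(sector-wide selloff | price drop, poor earnings report) ≈ 0.155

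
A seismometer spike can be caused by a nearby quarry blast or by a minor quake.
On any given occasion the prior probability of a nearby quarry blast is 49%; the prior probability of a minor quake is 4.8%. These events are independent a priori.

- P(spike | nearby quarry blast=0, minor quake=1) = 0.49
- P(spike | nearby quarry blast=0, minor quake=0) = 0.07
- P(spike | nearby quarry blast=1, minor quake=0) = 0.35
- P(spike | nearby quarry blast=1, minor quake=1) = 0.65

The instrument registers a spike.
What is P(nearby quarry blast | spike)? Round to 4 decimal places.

P(nearby quarry blast | spike) ≈ 0.7952

By total probability over the 4 (nearby quarry blast, minor quake) configurations:
  P(spike) = 0.07*0.51*0.952 + 0.49*0.51*0.048 + 0.35*0.49*0.952 + 0.65*0.49*0.048
        = 0.033986 + 0.011995 + 0.163268 + 0.015288 = 0.224537
Keeping only the nearby quarry blast-present terms gives 0.178556, so
  P(nearby quarry blast | spike) = 0.178556 / 0.224537 ≈ 0.7952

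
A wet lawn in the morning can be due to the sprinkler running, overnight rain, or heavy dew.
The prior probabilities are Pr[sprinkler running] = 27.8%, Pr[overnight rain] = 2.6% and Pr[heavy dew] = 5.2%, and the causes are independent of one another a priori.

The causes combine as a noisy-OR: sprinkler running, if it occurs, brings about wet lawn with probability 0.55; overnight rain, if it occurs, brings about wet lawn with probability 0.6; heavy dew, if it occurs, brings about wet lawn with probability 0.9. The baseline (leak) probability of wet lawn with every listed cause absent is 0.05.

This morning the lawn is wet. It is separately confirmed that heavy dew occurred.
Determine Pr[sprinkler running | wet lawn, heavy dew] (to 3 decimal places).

Pr[sprinkler running | wet lawn, heavy dew] ≈ 0.289

Under noisy-OR, P(wet lawn | causes) = 1 − (1−0.05)·∏(1−qᵢ) over the active causes.
For the numerator, keep only sprinkler running=true terms: 0.259196 + 0.007104 = 0.266300
Denominator P(wet lawn | heavy dew): 0.905×0.722×0.974 + 0.962×0.722×0.026 + 0.95725×0.278×0.974 + 0.9829×0.278×0.026 = 0.920780
P(sprinkler running | wet lawn, heavy dew) = 0.266300/0.920780 ≈ 0.289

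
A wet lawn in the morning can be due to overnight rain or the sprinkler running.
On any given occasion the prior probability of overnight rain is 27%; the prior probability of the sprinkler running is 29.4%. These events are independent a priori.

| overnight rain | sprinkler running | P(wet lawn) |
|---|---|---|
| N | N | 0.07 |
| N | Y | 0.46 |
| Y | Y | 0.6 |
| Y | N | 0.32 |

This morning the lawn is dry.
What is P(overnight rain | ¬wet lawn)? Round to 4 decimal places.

Sum P(¬wet lawn|·) weighted by the priors over the 4 (overnight rain, sprinkler running) configurations:
  P(¬wet lawn) = 0.93×0.73×0.706 + 0.54×0.73×0.294 + 0.68×0.27×0.706 + 0.4×0.27×0.294
        = 0.479303 + 0.115895 + 0.129622 + 0.031752 = 0.756572
Keeping only the overnight rain-present terms gives 0.161374, so
  P(overnight rain | ¬wet lawn) = 0.161374 / 0.756572 ≈ 0.2133

P(overnight rain | ¬wet lawn) ≈ 0.2133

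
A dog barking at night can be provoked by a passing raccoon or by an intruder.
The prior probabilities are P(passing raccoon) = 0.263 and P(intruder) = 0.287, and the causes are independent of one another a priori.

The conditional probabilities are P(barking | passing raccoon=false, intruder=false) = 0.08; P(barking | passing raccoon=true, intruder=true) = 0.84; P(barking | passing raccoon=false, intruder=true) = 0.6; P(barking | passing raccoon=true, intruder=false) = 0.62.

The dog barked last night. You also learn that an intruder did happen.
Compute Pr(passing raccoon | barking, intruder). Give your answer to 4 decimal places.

For the numerator, keep only passing raccoon=true terms: 0.84·0.263 = 0.220920
Denominator P(barking | intruder): 0.6·0.737 + 0.84·0.263 = 0.663120
P(passing raccoon | barking, intruder) = 0.220920/0.663120 ≈ 0.3332

Pr(passing raccoon | barking, intruder) ≈ 0.3332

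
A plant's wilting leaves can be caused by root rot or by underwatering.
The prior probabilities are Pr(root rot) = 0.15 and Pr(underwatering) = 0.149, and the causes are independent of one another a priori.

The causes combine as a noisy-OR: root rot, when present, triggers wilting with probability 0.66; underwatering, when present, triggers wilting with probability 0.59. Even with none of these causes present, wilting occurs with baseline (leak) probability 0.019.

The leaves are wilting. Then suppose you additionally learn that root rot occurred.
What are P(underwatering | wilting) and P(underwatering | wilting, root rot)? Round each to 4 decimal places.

P(underwatering | wilting) ≈ 0.4902; P(underwatering | wilting, root rot) ≈ 0.1849

Under noisy-OR, P(wilting | causes) = 1 − (1−0.019)·∏(1−qᵢ) over the active causes.
P(wilting) = 0.019·0.85·0.851 + 0.59779·0.85·0.149 + 0.66646·0.15·0.851 + 0.863249·0.15·0.149 = 0.013744 + 0.075710 + 0.085074 + 0.019294 = 0.193822
Of this, 0.095004 comes from 0.075710 + 0.019294 (the underwatering=true cases).
So P(underwatering | wilting) = 0.095004/0.193822 ≈ 0.4902.

Now condition on the additional information:
Numerator (weight on configurations with underwatering): 0.863249*0.149 = 0.128624
The normalizing constant is 0.66646*0.851 + 0.863249*0.149 = 0.695781
P(underwatering | wilting, root rot) = 0.128624/0.695781 ≈ 0.1849
Conditioning on root rot lowers the posterior on underwatering: the classic explaining-away effect in a common-effect structure.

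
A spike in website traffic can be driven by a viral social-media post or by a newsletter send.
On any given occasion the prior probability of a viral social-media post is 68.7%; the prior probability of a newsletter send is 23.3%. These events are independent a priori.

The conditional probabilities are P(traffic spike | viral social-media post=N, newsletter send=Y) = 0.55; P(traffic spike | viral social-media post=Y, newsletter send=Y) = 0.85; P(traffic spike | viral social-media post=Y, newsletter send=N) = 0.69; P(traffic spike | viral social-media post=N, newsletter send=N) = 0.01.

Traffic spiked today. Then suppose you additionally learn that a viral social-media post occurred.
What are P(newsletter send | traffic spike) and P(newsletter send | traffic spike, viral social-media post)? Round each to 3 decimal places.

P(newsletter send | traffic spike) ≈ 0.325; P(newsletter send | traffic spike, viral social-media post) ≈ 0.272

For the numerator, keep only newsletter send=true terms: 0.040111 + 0.136060 = 0.176171
Normalizer over all consistent configurations: 0.01×0.313×0.767 + 0.55×0.313×0.233 + 0.69×0.687×0.767 + 0.85×0.687×0.233 = 0.542153
P(newsletter send | traffic spike) = 0.176171/0.542153 ≈ 0.325

Now condition on the additional information:
By total probability over both values of newsletter send:
  P(traffic spike | viral social-media post) = 0.69×0.767 + 0.85×0.233
        = 0.529230 + 0.198050 = 0.727280
Configurations with newsletter send contribute 0.198050, so
  P(newsletter send | traffic spike, viral social-media post) = 0.198050 / 0.727280 ≈ 0.272
Conditioning on viral social-media post lowers the posterior on newsletter send: the classic explaining-away effect in a common-effect structure.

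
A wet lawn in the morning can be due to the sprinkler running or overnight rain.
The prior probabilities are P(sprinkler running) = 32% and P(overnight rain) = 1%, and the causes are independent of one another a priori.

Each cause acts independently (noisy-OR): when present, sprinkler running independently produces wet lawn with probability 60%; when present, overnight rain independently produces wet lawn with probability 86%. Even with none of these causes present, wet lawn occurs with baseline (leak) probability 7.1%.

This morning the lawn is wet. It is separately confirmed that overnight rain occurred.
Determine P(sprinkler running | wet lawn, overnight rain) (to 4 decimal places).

P(sprinkler running | wet lawn, overnight rain) ≈ 0.3390

Under noisy-OR, P(wet lawn | causes) = 1 − (1−0.071)·∏(1−qᵢ) over the active causes.
Weight on sprinkler running=true, given the evidence: 0.947976×0.32 = 0.303352
The normalizing constant is 0.86994×0.68 + 0.947976×0.32 = 0.894911
Posterior = 0.303352 / 0.894911 ≈ 0.3390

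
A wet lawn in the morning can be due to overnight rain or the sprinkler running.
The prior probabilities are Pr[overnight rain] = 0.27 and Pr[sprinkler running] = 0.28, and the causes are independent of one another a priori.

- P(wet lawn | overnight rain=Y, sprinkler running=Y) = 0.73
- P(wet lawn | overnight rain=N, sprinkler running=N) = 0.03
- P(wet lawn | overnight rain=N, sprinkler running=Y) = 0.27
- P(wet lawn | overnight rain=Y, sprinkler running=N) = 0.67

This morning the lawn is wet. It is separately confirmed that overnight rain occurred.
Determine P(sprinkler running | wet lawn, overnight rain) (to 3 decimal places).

Numerator (weight on configurations with sprinkler running): 0.73*0.28 = 0.204400
The normalizing constant is 0.67*0.72 + 0.73*0.28 = 0.686800
P(sprinkler running | wet lawn, overnight rain) = 0.204400/0.686800 ≈ 0.298

P(sprinkler running | wet lawn, overnight rain) ≈ 0.298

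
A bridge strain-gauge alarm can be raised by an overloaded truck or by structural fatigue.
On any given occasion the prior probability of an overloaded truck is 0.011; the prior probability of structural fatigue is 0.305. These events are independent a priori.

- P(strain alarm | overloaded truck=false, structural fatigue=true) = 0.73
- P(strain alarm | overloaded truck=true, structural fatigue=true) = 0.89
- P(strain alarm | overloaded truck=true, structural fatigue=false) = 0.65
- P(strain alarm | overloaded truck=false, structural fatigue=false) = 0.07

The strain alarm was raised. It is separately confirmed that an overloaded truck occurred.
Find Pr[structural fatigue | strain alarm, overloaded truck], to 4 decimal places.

Enumerate both values of structural fatigue and weight by the priors:
  P(strain alarm | overloaded truck) = 0.65*0.695 + 0.89*0.305
        = 0.451750 + 0.271450 = 0.723200
Configurations with structural fatigue contribute 0.271450, so
  P(structural fatigue | strain alarm, overloaded truck) = 0.271450 / 0.723200 ≈ 0.3753

Pr[structural fatigue | strain alarm, overloaded truck] ≈ 0.3753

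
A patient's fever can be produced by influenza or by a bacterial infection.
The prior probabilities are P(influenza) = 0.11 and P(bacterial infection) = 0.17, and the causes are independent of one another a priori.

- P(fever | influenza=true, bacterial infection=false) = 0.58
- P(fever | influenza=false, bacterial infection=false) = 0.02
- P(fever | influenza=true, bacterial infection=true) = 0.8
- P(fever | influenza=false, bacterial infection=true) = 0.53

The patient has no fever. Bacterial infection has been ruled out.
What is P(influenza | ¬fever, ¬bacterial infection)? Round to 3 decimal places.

Enumerate both values of influenza and weight by the priors:
  P(¬fever | ¬bacterial infection) = 0.98×0.89 + 0.42×0.11
        = 0.872200 + 0.046200 = 0.918400
Configurations with influenza contribute 0.046200, so
  P(influenza | ¬fever, ¬bacterial infection) = 0.046200 / 0.918400 ≈ 0.050

P(influenza | ¬fever, ¬bacterial infection) ≈ 0.050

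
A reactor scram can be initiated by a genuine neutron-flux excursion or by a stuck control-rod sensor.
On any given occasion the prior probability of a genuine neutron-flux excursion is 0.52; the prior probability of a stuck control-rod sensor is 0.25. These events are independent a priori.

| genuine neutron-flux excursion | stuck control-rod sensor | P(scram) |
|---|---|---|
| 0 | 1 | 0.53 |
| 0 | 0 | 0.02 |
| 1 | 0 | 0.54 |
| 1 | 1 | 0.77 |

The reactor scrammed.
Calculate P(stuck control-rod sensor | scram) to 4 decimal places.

P(stuck control-rod sensor | scram) ≈ 0.4291

Numerator (weight on configurations with stuck control-rod sensor): 0.063600 + 0.100100 = 0.163700
The normalizing constant is 0.02*0.48*0.75 + 0.53*0.48*0.25 + 0.54*0.52*0.75 + 0.77*0.52*0.25 = 0.381500
P(stuck control-rod sensor | scram) = 0.163700/0.381500 ≈ 0.4291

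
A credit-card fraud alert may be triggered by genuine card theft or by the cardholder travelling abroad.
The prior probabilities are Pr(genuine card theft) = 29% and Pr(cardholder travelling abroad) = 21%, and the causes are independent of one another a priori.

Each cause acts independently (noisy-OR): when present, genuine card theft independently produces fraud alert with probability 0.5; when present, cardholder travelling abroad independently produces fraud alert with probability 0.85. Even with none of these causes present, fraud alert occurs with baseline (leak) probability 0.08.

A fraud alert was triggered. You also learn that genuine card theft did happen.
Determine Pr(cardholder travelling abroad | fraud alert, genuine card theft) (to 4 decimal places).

Under noisy-OR, P(fraud alert | causes) = 1 − (1−0.08)·∏(1−qᵢ) over the active causes.
Enumerate both values of cardholder travelling abroad and weight by the priors:
  P(fraud alert | genuine card theft) = 0.54·0.79 + 0.931·0.21
        = 0.426600 + 0.195510 = 0.622110
Keeping only the cardholder travelling abroad-present terms gives 0.195510, so
  P(cardholder travelling abroad | fraud alert, genuine card theft) = 0.195510 / 0.622110 ≈ 0.3143

Pr(cardholder travelling abroad | fraud alert, genuine card theft) ≈ 0.3143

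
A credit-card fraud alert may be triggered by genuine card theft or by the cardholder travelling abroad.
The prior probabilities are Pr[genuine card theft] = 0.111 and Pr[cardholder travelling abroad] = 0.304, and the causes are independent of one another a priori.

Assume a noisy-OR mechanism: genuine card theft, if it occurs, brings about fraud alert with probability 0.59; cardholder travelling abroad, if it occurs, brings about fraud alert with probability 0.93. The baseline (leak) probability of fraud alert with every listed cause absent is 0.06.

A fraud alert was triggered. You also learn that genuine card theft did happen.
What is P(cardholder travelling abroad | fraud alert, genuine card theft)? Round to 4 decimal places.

Under noisy-OR, P(fraud alert | causes) = 1 − (1−0.06)·∏(1−qᵢ) over the active causes.
By total probability over both values of cardholder travelling abroad:
  P(fraud alert | genuine card theft) = 0.6146*0.696 + 0.973022*0.304
        = 0.427762 + 0.295799 = 0.723561
Keeping only the cardholder travelling abroad-present terms gives 0.295799, so
  P(cardholder travelling abroad | fraud alert, genuine card theft) = 0.295799 / 0.723561 ≈ 0.4088

P(cardholder travelling abroad | fraud alert, genuine card theft) ≈ 0.4088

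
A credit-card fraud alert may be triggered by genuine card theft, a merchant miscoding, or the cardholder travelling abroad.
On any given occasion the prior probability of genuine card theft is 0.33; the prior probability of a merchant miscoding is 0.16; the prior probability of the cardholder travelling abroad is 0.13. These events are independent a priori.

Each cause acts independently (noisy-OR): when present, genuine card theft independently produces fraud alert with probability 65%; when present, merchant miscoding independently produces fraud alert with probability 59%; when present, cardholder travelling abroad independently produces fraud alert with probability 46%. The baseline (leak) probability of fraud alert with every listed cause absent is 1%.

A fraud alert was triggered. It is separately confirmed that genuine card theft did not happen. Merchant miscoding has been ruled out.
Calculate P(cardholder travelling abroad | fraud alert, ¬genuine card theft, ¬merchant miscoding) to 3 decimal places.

Under noisy-OR, P(fraud alert | causes) = 1 − (1−0.01)·∏(1−qᵢ) over the active causes.
Enumerate both values of cardholder travelling abroad and weight by the priors:
  P(fraud alert | ¬genuine card theft, ¬merchant miscoding) = 0.01*0.87 + 0.4654*0.13
        = 0.008700 + 0.060502 = 0.069202
Configurations with cardholder travelling abroad contribute 0.060502, so
  P(cardholder travelling abroad | fraud alert, ¬genuine card theft, ¬merchant miscoding) = 0.060502 / 0.069202 ≈ 0.874

P(cardholder travelling abroad | fraud alert, ¬genuine card theft, ¬merchant miscoding) ≈ 0.874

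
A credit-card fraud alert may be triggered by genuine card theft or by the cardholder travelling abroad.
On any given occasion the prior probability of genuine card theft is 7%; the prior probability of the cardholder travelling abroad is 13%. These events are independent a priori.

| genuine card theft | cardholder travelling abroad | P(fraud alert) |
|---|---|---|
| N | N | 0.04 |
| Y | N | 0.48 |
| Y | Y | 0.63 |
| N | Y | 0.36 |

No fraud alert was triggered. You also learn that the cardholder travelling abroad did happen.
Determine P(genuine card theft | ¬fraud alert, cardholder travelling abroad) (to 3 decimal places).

P(¬fraud alert | cardholder travelling abroad) = 0.64·0.93 + 0.37·0.07 = 0.595200 + 0.025900 = 0.621100
Restricting to configurations with genuine card theft present: 0.37·0.07 = 0.025900.
So P(genuine card theft | ¬fraud alert, cardholder travelling abroad) = 0.025900/0.621100 ≈ 0.042.

P(genuine card theft | ¬fraud alert, cardholder travelling abroad) ≈ 0.042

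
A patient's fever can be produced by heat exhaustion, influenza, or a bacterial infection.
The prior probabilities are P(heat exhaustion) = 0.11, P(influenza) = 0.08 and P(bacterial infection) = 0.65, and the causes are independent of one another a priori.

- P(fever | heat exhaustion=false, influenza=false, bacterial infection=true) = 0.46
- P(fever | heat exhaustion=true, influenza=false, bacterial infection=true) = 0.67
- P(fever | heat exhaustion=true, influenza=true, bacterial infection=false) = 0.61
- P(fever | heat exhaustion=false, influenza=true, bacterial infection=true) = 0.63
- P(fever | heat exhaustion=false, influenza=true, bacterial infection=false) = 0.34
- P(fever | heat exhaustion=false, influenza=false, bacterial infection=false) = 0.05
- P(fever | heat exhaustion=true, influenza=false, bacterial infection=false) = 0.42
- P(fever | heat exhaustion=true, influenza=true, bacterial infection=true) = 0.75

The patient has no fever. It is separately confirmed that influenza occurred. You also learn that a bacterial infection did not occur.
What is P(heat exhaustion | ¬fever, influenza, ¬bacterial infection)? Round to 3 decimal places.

P(heat exhaustion | ¬fever, influenza, ¬bacterial infection) ≈ 0.068

P(¬fever | influenza, ¬bacterial infection) = 0.66·0.89 + 0.39·0.11 = 0.587400 + 0.042900 = 0.630300
The heat exhaustion-present share is 0.39·0.11 = 0.042900.
P(heat exhaustion | ¬fever, influenza, ¬bacterial infection) = 0.042900 / 0.630300 ≈ 0.068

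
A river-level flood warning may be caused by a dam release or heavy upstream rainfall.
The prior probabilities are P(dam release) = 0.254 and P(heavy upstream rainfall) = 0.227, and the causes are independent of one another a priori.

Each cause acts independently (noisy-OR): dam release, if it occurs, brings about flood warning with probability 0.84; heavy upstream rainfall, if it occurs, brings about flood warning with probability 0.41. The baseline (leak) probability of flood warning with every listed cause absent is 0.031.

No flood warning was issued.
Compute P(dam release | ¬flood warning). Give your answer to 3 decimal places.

P(dam release | ¬flood warning) ≈ 0.052

Under noisy-OR, P(flood warning | causes) = 1 − (1−0.031)·∏(1−qᵢ) over the active causes.
Weight on dam release=true, given the evidence: 0.030441 + 0.005274 = 0.035715
Denominator P(¬flood warning): 0.969*0.746*0.773 + 0.57171*0.746*0.227 + 0.15504*0.254*0.773 + 0.091474*0.254*0.227 = 0.691312
Posterior = 0.035715 / 0.691312 ≈ 0.052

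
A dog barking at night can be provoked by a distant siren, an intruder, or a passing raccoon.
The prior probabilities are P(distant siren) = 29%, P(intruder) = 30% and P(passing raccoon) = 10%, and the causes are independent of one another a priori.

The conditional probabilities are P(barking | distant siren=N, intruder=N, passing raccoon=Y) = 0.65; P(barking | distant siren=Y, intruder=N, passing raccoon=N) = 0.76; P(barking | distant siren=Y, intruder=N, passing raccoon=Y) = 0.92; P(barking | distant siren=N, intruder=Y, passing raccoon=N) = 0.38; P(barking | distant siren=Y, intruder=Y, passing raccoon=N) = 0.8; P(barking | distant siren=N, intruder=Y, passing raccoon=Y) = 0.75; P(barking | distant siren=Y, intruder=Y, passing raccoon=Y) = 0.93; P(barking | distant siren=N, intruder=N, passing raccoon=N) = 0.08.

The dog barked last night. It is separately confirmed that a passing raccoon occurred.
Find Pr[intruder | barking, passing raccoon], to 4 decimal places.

By total probability over the 4 (distant siren, intruder) configurations:
  P(barking | passing raccoon) = 0.65×0.71×0.7 + 0.75×0.71×0.3 + 0.92×0.29×0.7 + 0.93×0.29×0.3
        = 0.323050 + 0.159750 + 0.186760 + 0.080910 = 0.750470
Keeping only the intruder-present terms gives 0.240660, so
  P(intruder | barking, passing raccoon) = 0.240660 / 0.750470 ≈ 0.3207

Pr[intruder | barking, passing raccoon] ≈ 0.3207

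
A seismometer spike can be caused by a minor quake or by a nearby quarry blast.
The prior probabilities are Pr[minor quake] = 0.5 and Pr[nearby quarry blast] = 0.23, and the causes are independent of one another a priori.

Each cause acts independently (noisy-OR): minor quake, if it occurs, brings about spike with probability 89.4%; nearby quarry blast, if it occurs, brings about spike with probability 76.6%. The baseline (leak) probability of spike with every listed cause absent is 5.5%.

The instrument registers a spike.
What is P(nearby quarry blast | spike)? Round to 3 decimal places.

Under noisy-OR, P(spike | causes) = 1 − (1−0.055)·∏(1−qᵢ) over the active causes.
Sum P(spike|·) weighted by the priors over the 4 (minor quake, nearby quarry blast) configurations:
  P(spike) = 0.055×0.5×0.77 + 0.77887×0.5×0.23 + 0.89983×0.5×0.77 + 0.97656×0.5×0.23
        = 0.021175 + 0.089570 + 0.346435 + 0.112304 = 0.569484
The terms with nearby quarry blast present sum to 0.201874, so
  P(nearby quarry blast | spike) = 0.201874 / 0.569484 ≈ 0.354

P(nearby quarry blast | spike) ≈ 0.354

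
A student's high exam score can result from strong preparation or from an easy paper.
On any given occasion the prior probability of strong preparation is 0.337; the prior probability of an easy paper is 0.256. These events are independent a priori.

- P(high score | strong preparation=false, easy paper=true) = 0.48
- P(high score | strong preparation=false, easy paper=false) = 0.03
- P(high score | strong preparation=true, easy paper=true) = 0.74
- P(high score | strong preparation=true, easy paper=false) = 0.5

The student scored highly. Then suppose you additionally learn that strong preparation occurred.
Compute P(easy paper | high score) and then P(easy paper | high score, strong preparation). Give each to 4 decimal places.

For the numerator, keep only easy paper=true terms: 0.081469 + 0.063841 = 0.145310
The normalizing constant is 0.03·0.663·0.744 + 0.48·0.663·0.256 + 0.5·0.337·0.744 + 0.74·0.337·0.256 = 0.285472
P(easy paper | high score) = 0.145310/0.285472 ≈ 0.5090

Now also conditioning on strong preparation=true:
For the numerator, keep only easy paper=true terms: 0.74*0.256 = 0.189440
Normalizer over all consistent configurations: 0.5*0.744 + 0.74*0.256 = 0.561440
P(easy paper | high score, strong preparation) = 0.189440/0.561440 ≈ 0.3374
— strong preparation explains away the evidence for easy paper.

P(easy paper | high score) ≈ 0.5090; P(easy paper | high score, strong preparation) ≈ 0.3374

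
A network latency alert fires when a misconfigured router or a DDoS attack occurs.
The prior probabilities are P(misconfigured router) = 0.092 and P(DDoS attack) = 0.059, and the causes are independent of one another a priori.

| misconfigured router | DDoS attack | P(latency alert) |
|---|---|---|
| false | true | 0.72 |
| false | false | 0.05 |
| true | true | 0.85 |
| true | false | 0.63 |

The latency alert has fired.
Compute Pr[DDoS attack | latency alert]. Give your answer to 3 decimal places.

Pr[DDoS attack | latency alert] ≈ 0.307

By total probability over the 4 (misconfigured router, DDoS attack) configurations:
  P(latency alert) = 0.05*0.908*0.941 + 0.72*0.908*0.059 + 0.63*0.092*0.941 + 0.85*0.092*0.059
        = 0.042721 + 0.038572 + 0.054540 + 0.004614 = 0.140447
Keeping only the DDoS attack-present terms gives 0.043186, so
  P(DDoS attack | latency alert) = 0.043186 / 0.140447 ≈ 0.307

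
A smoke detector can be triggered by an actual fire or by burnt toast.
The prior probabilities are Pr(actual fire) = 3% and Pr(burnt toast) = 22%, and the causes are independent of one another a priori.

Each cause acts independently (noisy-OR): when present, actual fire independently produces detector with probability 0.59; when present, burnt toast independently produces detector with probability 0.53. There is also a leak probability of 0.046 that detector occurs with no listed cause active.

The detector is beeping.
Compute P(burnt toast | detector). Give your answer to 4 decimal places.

Under noisy-OR, P(detector | causes) = 1 − (1−0.046)·∏(1−qᵢ) over the active causes.
Sum P(detector|·) weighted by the priors over the 4 (actual fire, burnt toast) configurations:
  P(detector) = 0.046·0.97·0.78 + 0.55162·0.97·0.22 + 0.60886·0.03·0.78 + 0.816164·0.03·0.22
        = 0.034804 + 0.117716 + 0.014247 + 0.005387 = 0.172154
The terms with burnt toast present sum to 0.123103, so
  P(burnt toast | detector) = 0.123103 / 0.172154 ≈ 0.7151

P(burnt toast | detector) ≈ 0.7151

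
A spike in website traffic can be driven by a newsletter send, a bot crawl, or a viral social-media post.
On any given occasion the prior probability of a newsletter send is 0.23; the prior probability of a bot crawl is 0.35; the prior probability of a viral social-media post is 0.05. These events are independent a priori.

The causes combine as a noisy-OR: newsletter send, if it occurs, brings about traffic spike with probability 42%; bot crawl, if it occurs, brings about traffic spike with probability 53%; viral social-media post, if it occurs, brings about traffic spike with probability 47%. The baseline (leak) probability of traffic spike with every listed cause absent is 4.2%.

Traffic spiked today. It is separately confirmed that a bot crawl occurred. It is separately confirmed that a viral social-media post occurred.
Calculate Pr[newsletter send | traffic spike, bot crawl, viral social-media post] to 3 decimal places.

Under noisy-OR, P(traffic spike | causes) = 1 − (1−0.042)·∏(1−qᵢ) over the active causes.
Sum P(traffic spike|·) weighted by the priors over both values of newsletter send:
  P(traffic spike | bot crawl, viral social-media post) = 0.761362×0.77 + 0.86159×0.23
        = 0.586249 + 0.198166 = 0.784415
Keeping only the newsletter send-present terms gives 0.198166, so
  P(newsletter send | traffic spike, bot crawl, viral social-media post) = 0.198166 / 0.784415 ≈ 0.253

Pr[newsletter send | traffic spike, bot crawl, viral social-media post] ≈ 0.253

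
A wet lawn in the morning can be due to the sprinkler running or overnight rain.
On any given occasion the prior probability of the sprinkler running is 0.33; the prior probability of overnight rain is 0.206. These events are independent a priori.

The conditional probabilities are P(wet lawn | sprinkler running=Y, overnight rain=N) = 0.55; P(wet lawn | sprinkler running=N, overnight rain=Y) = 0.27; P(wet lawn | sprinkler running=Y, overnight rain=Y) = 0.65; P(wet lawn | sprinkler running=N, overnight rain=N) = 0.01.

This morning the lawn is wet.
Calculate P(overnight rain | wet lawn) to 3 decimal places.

By total probability over the 4 (sprinkler running, overnight rain) configurations:
  P(wet lawn) = 0.01*0.67*0.794 + 0.27*0.67*0.206 + 0.55*0.33*0.794 + 0.65*0.33*0.206
        = 0.005320 + 0.037265 + 0.144111 + 0.044187 = 0.230883
The terms with overnight rain present sum to 0.081452, so
  P(overnight rain | wet lawn) = 0.081452 / 0.230883 ≈ 0.353

P(overnight rain | wet lawn) ≈ 0.353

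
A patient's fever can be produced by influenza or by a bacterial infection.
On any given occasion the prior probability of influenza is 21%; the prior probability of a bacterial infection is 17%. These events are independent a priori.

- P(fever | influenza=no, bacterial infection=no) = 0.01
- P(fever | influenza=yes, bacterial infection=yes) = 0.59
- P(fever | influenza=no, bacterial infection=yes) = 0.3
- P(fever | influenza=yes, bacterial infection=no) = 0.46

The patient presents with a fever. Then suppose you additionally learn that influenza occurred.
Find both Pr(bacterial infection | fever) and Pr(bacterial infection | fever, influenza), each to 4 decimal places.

Pr(bacterial infection | fever) ≈ 0.4143; Pr(bacterial infection | fever, influenza) ≈ 0.2080

Enumerate the 4 (influenza, bacterial infection) configurations and weight by the priors:
  P(fever) = 0.01·0.79·0.83 + 0.3·0.79·0.17 + 0.46·0.21·0.83 + 0.59·0.21·0.17
        = 0.006557 + 0.040290 + 0.080178 + 0.021063 = 0.148088
Keeping only the bacterial infection-present terms gives 0.061353, so
  P(bacterial infection | fever) = 0.061353 / 0.148088 ≈ 0.4143

Now also conditioning on influenza=true:
Sum P(fever|·) weighted by the priors over both values of bacterial infection:
  P(fever | influenza) = 0.46×0.83 + 0.59×0.17
        = 0.381800 + 0.100300 = 0.482100
The terms with bacterial infection present sum to 0.100300, so
  P(bacterial infection | fever, influenza) = 0.100300 / 0.482100 ≈ 0.2080
Conditioning on influenza lowers the posterior on bacterial infection: the classic explaining-away effect in a common-effect structure.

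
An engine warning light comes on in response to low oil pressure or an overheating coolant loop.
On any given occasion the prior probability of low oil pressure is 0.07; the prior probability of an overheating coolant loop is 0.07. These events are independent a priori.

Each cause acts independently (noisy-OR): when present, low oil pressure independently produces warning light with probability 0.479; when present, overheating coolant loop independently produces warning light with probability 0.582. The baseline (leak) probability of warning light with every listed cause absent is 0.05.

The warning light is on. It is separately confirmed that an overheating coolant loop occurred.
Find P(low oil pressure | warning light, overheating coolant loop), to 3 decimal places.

Under noisy-OR, P(warning light | causes) = 1 − (1−0.05)·∏(1−qᵢ) over the active causes.
P(warning light | overheating coolant loop) = 0.6029·0.93 + 0.793111·0.07 = 0.560697 + 0.055518 = 0.616215
Of this, 0.055518 comes from 0.793111·0.07 (the low oil pressure=true cases).
So P(low oil pressure | warning light, overheating coolant loop) = 0.055518/0.616215 ≈ 0.090.

P(low oil pressure | warning light, overheating coolant loop) ≈ 0.090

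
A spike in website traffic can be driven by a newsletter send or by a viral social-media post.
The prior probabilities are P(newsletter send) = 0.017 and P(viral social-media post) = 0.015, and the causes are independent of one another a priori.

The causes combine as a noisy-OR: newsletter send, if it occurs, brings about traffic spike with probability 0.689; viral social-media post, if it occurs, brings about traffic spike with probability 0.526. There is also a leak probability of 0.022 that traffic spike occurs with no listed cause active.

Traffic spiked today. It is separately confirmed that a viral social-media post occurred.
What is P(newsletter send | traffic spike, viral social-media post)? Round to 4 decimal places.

P(newsletter send | traffic spike, viral social-media post) ≈ 0.0269

Under noisy-OR, P(traffic spike | causes) = 1 − (1−0.022)·∏(1−qᵢ) over the active causes.
By total probability over both values of newsletter send:
  P(traffic spike | viral social-media post) = 0.536428*0.983 + 0.855829*0.017
        = 0.527309 + 0.014549 = 0.541858
The terms with newsletter send present sum to 0.014549, so
  P(newsletter send | traffic spike, viral social-media post) = 0.014549 / 0.541858 ≈ 0.0269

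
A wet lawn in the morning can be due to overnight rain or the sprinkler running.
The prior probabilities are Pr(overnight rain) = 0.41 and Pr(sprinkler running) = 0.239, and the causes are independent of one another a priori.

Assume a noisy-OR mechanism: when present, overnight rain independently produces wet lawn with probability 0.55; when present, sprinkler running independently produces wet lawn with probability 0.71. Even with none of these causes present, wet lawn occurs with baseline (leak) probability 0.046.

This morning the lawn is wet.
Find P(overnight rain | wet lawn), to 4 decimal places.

Under noisy-OR, P(wet lawn | causes) = 1 − (1−0.046)·∏(1−qᵢ) over the active causes.
P(wet lawn) = 0.046·0.59·0.761 + 0.72334·0.59·0.239 + 0.5707·0.41·0.761 + 0.875503·0.41·0.239 = 0.020654 + 0.101998 + 0.178064 + 0.085791 = 0.386507
Of this, 0.263855 comes from 0.178064 + 0.085791 (the overnight rain=true cases).
Hence the posterior is 0.263855/0.386507 ≈ 0.6827.

P(overnight rain | wet lawn) ≈ 0.6827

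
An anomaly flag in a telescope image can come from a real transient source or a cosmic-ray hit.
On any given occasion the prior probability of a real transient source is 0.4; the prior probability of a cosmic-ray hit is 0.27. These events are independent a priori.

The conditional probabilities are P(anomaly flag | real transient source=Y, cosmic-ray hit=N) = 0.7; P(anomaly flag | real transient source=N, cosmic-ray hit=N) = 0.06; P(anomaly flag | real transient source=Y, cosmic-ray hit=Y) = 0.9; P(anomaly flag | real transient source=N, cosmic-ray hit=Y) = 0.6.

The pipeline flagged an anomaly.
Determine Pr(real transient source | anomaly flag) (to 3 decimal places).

Sum P(anomaly flag|·) weighted by the priors over the 4 (real transient source, cosmic-ray hit) configurations:
  P(anomaly flag) = 0.06*0.6*0.73 + 0.6*0.6*0.27 + 0.7*0.4*0.73 + 0.9*0.4*0.27
        = 0.026280 + 0.097200 + 0.204400 + 0.097200 = 0.425080
Configurations with real transient source contribute 0.301600, so
  P(real transient source | anomaly flag) = 0.301600 / 0.425080 ≈ 0.710

Pr(real transient source | anomaly flag) ≈ 0.710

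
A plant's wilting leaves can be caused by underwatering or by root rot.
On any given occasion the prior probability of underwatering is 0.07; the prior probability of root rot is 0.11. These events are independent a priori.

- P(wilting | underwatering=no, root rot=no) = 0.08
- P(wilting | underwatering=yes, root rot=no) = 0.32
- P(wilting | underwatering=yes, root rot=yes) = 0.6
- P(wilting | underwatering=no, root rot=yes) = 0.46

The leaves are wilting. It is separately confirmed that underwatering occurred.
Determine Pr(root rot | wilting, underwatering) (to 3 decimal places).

P(wilting | underwatering) = 0.32*0.89 + 0.6*0.11 = 0.284800 + 0.066000 = 0.350800
Of this, 0.066000 comes from 0.6*0.11 (the root rot=true cases).
So P(root rot | wilting, underwatering) = 0.066000/0.350800 ≈ 0.188.

Pr(root rot | wilting, underwatering) ≈ 0.188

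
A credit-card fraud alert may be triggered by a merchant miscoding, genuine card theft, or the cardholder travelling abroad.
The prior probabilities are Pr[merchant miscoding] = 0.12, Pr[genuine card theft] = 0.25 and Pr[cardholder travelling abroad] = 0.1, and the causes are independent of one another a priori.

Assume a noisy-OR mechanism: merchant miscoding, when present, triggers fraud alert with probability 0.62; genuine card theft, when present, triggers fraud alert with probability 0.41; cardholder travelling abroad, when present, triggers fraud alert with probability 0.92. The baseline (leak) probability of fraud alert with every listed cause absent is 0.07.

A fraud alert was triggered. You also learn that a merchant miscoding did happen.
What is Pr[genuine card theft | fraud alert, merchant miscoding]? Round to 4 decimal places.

Under noisy-OR, P(fraud alert | causes) = 1 − (1−0.07)·∏(1−qᵢ) over the active causes.
Sum P(fraud alert|·) weighted by the priors over the 4 (genuine card theft, cardholder travelling abroad) configurations:
  P(fraud alert | merchant miscoding) = 0.6466*0.75*0.9 + 0.971728*0.75*0.1 + 0.791494*0.25*0.9 + 0.98332*0.25*0.1
        = 0.436455 + 0.072880 + 0.178086 + 0.024583 = 0.712004
Configurations with genuine card theft contribute 0.202669, so
  P(genuine card theft | fraud alert, merchant miscoding) = 0.202669 / 0.712004 ≈ 0.2846

Pr[genuine card theft | fraud alert, merchant miscoding] ≈ 0.2846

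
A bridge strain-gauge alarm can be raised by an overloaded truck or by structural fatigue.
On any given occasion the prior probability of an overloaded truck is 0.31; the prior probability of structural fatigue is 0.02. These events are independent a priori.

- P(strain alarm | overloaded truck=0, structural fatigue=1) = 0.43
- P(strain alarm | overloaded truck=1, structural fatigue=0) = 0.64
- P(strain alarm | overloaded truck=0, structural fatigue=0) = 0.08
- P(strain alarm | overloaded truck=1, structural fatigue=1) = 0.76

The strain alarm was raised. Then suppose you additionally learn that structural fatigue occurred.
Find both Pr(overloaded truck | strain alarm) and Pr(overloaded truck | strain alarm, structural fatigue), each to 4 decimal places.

Weight on overloaded truck=true, given the evidence: 0.194432 + 0.004712 = 0.199144
The normalizing constant is 0.08×0.69×0.98 + 0.43×0.69×0.02 + 0.64×0.31×0.98 + 0.76×0.31×0.02 = 0.259174
Posterior = 0.199144 / 0.259174 ≈ 0.7684

Now also conditioning on structural fatigue=true:
Weight on overloaded truck=true, given the evidence: 0.76×0.31 = 0.235600
The normalizing constant is 0.43×0.69 + 0.76×0.31 = 0.532300
P(overloaded truck | strain alarm, structural fatigue) = 0.235600/0.532300 ≈ 0.4426

Pr(overloaded truck | strain alarm) ≈ 0.7684; Pr(overloaded truck | strain alarm, structural fatigue) ≈ 0.4426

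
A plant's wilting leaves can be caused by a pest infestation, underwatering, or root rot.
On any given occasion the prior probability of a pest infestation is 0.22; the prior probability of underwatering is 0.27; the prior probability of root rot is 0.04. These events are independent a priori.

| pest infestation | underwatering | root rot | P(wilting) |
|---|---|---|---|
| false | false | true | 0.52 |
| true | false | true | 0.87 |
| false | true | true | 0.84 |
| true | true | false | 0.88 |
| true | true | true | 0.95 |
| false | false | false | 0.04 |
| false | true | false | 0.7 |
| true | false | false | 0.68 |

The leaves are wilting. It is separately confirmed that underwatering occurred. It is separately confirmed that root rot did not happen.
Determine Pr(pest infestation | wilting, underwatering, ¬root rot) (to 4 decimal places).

Enumerate both values of pest infestation and weight by the priors:
  P(wilting | underwatering, ¬root rot) = 0.7·0.78 + 0.88·0.22
        = 0.546000 + 0.193600 = 0.739600
The terms with pest infestation present sum to 0.193600, so
  P(pest infestation | wilting, underwatering, ¬root rot) = 0.193600 / 0.739600 ≈ 0.2618

Pr(pest infestation | wilting, underwatering, ¬root rot) ≈ 0.2618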